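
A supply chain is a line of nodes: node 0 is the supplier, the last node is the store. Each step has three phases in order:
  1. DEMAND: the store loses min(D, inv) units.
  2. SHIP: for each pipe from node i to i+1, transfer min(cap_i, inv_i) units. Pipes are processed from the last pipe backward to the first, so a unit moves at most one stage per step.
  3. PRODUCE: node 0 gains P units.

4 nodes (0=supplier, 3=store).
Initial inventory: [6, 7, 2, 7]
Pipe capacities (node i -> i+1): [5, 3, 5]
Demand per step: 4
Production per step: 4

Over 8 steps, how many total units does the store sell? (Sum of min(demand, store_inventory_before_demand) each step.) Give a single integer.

Answer: 27

Derivation:
Step 1: sold=4 (running total=4) -> [5 9 3 5]
Step 2: sold=4 (running total=8) -> [4 11 3 4]
Step 3: sold=4 (running total=12) -> [4 12 3 3]
Step 4: sold=3 (running total=15) -> [4 13 3 3]
Step 5: sold=3 (running total=18) -> [4 14 3 3]
Step 6: sold=3 (running total=21) -> [4 15 3 3]
Step 7: sold=3 (running total=24) -> [4 16 3 3]
Step 8: sold=3 (running total=27) -> [4 17 3 3]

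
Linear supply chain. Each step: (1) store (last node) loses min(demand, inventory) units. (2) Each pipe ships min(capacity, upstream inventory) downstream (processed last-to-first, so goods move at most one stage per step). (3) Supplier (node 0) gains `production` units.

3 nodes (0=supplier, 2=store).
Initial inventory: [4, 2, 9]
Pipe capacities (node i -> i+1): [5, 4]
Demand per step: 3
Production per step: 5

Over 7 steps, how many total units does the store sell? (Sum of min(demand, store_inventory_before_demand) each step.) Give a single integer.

Step 1: sold=3 (running total=3) -> [5 4 8]
Step 2: sold=3 (running total=6) -> [5 5 9]
Step 3: sold=3 (running total=9) -> [5 6 10]
Step 4: sold=3 (running total=12) -> [5 7 11]
Step 5: sold=3 (running total=15) -> [5 8 12]
Step 6: sold=3 (running total=18) -> [5 9 13]
Step 7: sold=3 (running total=21) -> [5 10 14]

Answer: 21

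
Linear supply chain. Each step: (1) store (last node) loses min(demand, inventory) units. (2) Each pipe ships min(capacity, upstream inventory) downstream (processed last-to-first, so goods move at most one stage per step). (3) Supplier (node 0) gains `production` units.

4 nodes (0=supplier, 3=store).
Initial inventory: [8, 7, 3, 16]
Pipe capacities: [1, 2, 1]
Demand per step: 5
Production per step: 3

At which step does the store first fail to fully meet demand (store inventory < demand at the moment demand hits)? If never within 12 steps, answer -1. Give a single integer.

Step 1: demand=5,sold=5 ship[2->3]=1 ship[1->2]=2 ship[0->1]=1 prod=3 -> [10 6 4 12]
Step 2: demand=5,sold=5 ship[2->3]=1 ship[1->2]=2 ship[0->1]=1 prod=3 -> [12 5 5 8]
Step 3: demand=5,sold=5 ship[2->3]=1 ship[1->2]=2 ship[0->1]=1 prod=3 -> [14 4 6 4]
Step 4: demand=5,sold=4 ship[2->3]=1 ship[1->2]=2 ship[0->1]=1 prod=3 -> [16 3 7 1]
Step 5: demand=5,sold=1 ship[2->3]=1 ship[1->2]=2 ship[0->1]=1 prod=3 -> [18 2 8 1]
Step 6: demand=5,sold=1 ship[2->3]=1 ship[1->2]=2 ship[0->1]=1 prod=3 -> [20 1 9 1]
Step 7: demand=5,sold=1 ship[2->3]=1 ship[1->2]=1 ship[0->1]=1 prod=3 -> [22 1 9 1]
Step 8: demand=5,sold=1 ship[2->3]=1 ship[1->2]=1 ship[0->1]=1 prod=3 -> [24 1 9 1]
Step 9: demand=5,sold=1 ship[2->3]=1 ship[1->2]=1 ship[0->1]=1 prod=3 -> [26 1 9 1]
Step 10: demand=5,sold=1 ship[2->3]=1 ship[1->2]=1 ship[0->1]=1 prod=3 -> [28 1 9 1]
Step 11: demand=5,sold=1 ship[2->3]=1 ship[1->2]=1 ship[0->1]=1 prod=3 -> [30 1 9 1]
Step 12: demand=5,sold=1 ship[2->3]=1 ship[1->2]=1 ship[0->1]=1 prod=3 -> [32 1 9 1]
First stockout at step 4

4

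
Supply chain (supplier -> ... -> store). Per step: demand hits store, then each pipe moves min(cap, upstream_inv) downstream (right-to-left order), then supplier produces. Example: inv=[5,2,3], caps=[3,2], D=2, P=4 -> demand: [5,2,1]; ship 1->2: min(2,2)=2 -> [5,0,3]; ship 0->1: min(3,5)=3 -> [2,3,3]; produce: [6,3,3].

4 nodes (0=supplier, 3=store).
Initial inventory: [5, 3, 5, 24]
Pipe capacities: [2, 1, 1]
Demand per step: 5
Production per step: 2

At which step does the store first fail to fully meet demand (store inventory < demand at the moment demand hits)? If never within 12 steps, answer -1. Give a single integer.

Step 1: demand=5,sold=5 ship[2->3]=1 ship[1->2]=1 ship[0->1]=2 prod=2 -> [5 4 5 20]
Step 2: demand=5,sold=5 ship[2->3]=1 ship[1->2]=1 ship[0->1]=2 prod=2 -> [5 5 5 16]
Step 3: demand=5,sold=5 ship[2->3]=1 ship[1->2]=1 ship[0->1]=2 prod=2 -> [5 6 5 12]
Step 4: demand=5,sold=5 ship[2->3]=1 ship[1->2]=1 ship[0->1]=2 prod=2 -> [5 7 5 8]
Step 5: demand=5,sold=5 ship[2->3]=1 ship[1->2]=1 ship[0->1]=2 prod=2 -> [5 8 5 4]
Step 6: demand=5,sold=4 ship[2->3]=1 ship[1->2]=1 ship[0->1]=2 prod=2 -> [5 9 5 1]
Step 7: demand=5,sold=1 ship[2->3]=1 ship[1->2]=1 ship[0->1]=2 prod=2 -> [5 10 5 1]
Step 8: demand=5,sold=1 ship[2->3]=1 ship[1->2]=1 ship[0->1]=2 prod=2 -> [5 11 5 1]
Step 9: demand=5,sold=1 ship[2->3]=1 ship[1->2]=1 ship[0->1]=2 prod=2 -> [5 12 5 1]
Step 10: demand=5,sold=1 ship[2->3]=1 ship[1->2]=1 ship[0->1]=2 prod=2 -> [5 13 5 1]
Step 11: demand=5,sold=1 ship[2->3]=1 ship[1->2]=1 ship[0->1]=2 prod=2 -> [5 14 5 1]
Step 12: demand=5,sold=1 ship[2->3]=1 ship[1->2]=1 ship[0->1]=2 prod=2 -> [5 15 5 1]
First stockout at step 6

6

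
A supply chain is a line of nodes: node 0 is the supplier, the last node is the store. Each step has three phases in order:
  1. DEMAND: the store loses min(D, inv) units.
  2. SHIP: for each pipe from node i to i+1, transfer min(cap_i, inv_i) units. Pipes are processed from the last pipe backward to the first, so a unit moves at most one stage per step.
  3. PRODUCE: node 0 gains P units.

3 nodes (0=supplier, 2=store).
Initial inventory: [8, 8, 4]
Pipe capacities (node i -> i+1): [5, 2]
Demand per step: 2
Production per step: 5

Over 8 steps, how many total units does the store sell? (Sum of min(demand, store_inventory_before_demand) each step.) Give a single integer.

Answer: 16

Derivation:
Step 1: sold=2 (running total=2) -> [8 11 4]
Step 2: sold=2 (running total=4) -> [8 14 4]
Step 3: sold=2 (running total=6) -> [8 17 4]
Step 4: sold=2 (running total=8) -> [8 20 4]
Step 5: sold=2 (running total=10) -> [8 23 4]
Step 6: sold=2 (running total=12) -> [8 26 4]
Step 7: sold=2 (running total=14) -> [8 29 4]
Step 8: sold=2 (running total=16) -> [8 32 4]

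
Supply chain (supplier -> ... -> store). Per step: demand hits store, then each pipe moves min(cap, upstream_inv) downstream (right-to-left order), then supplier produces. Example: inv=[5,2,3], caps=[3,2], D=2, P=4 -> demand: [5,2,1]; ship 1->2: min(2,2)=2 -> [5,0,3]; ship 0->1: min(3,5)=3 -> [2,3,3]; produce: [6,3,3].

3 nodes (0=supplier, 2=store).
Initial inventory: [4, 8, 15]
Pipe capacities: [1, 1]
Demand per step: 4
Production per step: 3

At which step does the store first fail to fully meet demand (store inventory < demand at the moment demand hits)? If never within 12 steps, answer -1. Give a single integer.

Step 1: demand=4,sold=4 ship[1->2]=1 ship[0->1]=1 prod=3 -> [6 8 12]
Step 2: demand=4,sold=4 ship[1->2]=1 ship[0->1]=1 prod=3 -> [8 8 9]
Step 3: demand=4,sold=4 ship[1->2]=1 ship[0->1]=1 prod=3 -> [10 8 6]
Step 4: demand=4,sold=4 ship[1->2]=1 ship[0->1]=1 prod=3 -> [12 8 3]
Step 5: demand=4,sold=3 ship[1->2]=1 ship[0->1]=1 prod=3 -> [14 8 1]
Step 6: demand=4,sold=1 ship[1->2]=1 ship[0->1]=1 prod=3 -> [16 8 1]
Step 7: demand=4,sold=1 ship[1->2]=1 ship[0->1]=1 prod=3 -> [18 8 1]
Step 8: demand=4,sold=1 ship[1->2]=1 ship[0->1]=1 prod=3 -> [20 8 1]
Step 9: demand=4,sold=1 ship[1->2]=1 ship[0->1]=1 prod=3 -> [22 8 1]
Step 10: demand=4,sold=1 ship[1->2]=1 ship[0->1]=1 prod=3 -> [24 8 1]
Step 11: demand=4,sold=1 ship[1->2]=1 ship[0->1]=1 prod=3 -> [26 8 1]
Step 12: demand=4,sold=1 ship[1->2]=1 ship[0->1]=1 prod=3 -> [28 8 1]
First stockout at step 5

5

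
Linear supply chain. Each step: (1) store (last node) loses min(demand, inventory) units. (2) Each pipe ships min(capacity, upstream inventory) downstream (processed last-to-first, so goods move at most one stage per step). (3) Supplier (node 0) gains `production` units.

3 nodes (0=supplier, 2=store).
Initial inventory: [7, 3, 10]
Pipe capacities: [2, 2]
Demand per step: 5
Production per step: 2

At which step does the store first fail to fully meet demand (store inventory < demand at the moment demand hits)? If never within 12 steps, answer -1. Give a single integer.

Step 1: demand=5,sold=5 ship[1->2]=2 ship[0->1]=2 prod=2 -> [7 3 7]
Step 2: demand=5,sold=5 ship[1->2]=2 ship[0->1]=2 prod=2 -> [7 3 4]
Step 3: demand=5,sold=4 ship[1->2]=2 ship[0->1]=2 prod=2 -> [7 3 2]
Step 4: demand=5,sold=2 ship[1->2]=2 ship[0->1]=2 prod=2 -> [7 3 2]
Step 5: demand=5,sold=2 ship[1->2]=2 ship[0->1]=2 prod=2 -> [7 3 2]
Step 6: demand=5,sold=2 ship[1->2]=2 ship[0->1]=2 prod=2 -> [7 3 2]
Step 7: demand=5,sold=2 ship[1->2]=2 ship[0->1]=2 prod=2 -> [7 3 2]
Step 8: demand=5,sold=2 ship[1->2]=2 ship[0->1]=2 prod=2 -> [7 3 2]
Step 9: demand=5,sold=2 ship[1->2]=2 ship[0->1]=2 prod=2 -> [7 3 2]
Step 10: demand=5,sold=2 ship[1->2]=2 ship[0->1]=2 prod=2 -> [7 3 2]
Step 11: demand=5,sold=2 ship[1->2]=2 ship[0->1]=2 prod=2 -> [7 3 2]
Step 12: demand=5,sold=2 ship[1->2]=2 ship[0->1]=2 prod=2 -> [7 3 2]
First stockout at step 3

3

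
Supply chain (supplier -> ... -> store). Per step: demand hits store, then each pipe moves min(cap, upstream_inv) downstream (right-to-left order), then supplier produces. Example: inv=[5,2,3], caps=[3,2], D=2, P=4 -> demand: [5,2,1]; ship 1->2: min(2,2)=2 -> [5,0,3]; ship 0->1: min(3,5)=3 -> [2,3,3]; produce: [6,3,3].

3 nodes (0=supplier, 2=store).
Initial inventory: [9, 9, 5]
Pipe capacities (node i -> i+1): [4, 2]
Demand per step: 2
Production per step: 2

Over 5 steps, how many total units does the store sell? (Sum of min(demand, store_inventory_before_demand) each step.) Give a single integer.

Step 1: sold=2 (running total=2) -> [7 11 5]
Step 2: sold=2 (running total=4) -> [5 13 5]
Step 3: sold=2 (running total=6) -> [3 15 5]
Step 4: sold=2 (running total=8) -> [2 16 5]
Step 5: sold=2 (running total=10) -> [2 16 5]

Answer: 10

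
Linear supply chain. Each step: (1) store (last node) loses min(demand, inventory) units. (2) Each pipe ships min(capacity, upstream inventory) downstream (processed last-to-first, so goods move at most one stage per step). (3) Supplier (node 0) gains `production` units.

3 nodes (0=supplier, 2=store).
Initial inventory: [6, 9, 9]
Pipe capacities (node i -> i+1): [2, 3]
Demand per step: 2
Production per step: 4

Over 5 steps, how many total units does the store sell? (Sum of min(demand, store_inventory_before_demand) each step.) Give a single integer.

Step 1: sold=2 (running total=2) -> [8 8 10]
Step 2: sold=2 (running total=4) -> [10 7 11]
Step 3: sold=2 (running total=6) -> [12 6 12]
Step 4: sold=2 (running total=8) -> [14 5 13]
Step 5: sold=2 (running total=10) -> [16 4 14]

Answer: 10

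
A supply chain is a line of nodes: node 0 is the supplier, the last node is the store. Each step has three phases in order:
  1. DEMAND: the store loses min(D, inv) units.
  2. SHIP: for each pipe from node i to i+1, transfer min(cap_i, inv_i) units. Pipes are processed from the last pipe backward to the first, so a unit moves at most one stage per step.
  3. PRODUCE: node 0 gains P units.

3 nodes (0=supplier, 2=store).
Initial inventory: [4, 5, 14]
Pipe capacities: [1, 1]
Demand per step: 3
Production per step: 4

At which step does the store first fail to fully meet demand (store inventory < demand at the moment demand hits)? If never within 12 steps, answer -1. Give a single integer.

Step 1: demand=3,sold=3 ship[1->2]=1 ship[0->1]=1 prod=4 -> [7 5 12]
Step 2: demand=3,sold=3 ship[1->2]=1 ship[0->1]=1 prod=4 -> [10 5 10]
Step 3: demand=3,sold=3 ship[1->2]=1 ship[0->1]=1 prod=4 -> [13 5 8]
Step 4: demand=3,sold=3 ship[1->2]=1 ship[0->1]=1 prod=4 -> [16 5 6]
Step 5: demand=3,sold=3 ship[1->2]=1 ship[0->1]=1 prod=4 -> [19 5 4]
Step 6: demand=3,sold=3 ship[1->2]=1 ship[0->1]=1 prod=4 -> [22 5 2]
Step 7: demand=3,sold=2 ship[1->2]=1 ship[0->1]=1 prod=4 -> [25 5 1]
Step 8: demand=3,sold=1 ship[1->2]=1 ship[0->1]=1 prod=4 -> [28 5 1]
Step 9: demand=3,sold=1 ship[1->2]=1 ship[0->1]=1 prod=4 -> [31 5 1]
Step 10: demand=3,sold=1 ship[1->2]=1 ship[0->1]=1 prod=4 -> [34 5 1]
Step 11: demand=3,sold=1 ship[1->2]=1 ship[0->1]=1 prod=4 -> [37 5 1]
Step 12: demand=3,sold=1 ship[1->2]=1 ship[0->1]=1 prod=4 -> [40 5 1]
First stockout at step 7

7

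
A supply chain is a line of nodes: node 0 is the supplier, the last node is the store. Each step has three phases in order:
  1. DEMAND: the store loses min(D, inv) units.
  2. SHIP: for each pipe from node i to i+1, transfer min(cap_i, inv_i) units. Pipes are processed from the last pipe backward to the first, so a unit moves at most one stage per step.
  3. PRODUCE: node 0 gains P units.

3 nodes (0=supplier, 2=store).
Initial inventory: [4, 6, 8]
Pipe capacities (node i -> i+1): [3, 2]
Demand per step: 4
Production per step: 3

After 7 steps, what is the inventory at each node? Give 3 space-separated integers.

Step 1: demand=4,sold=4 ship[1->2]=2 ship[0->1]=3 prod=3 -> inv=[4 7 6]
Step 2: demand=4,sold=4 ship[1->2]=2 ship[0->1]=3 prod=3 -> inv=[4 8 4]
Step 3: demand=4,sold=4 ship[1->2]=2 ship[0->1]=3 prod=3 -> inv=[4 9 2]
Step 4: demand=4,sold=2 ship[1->2]=2 ship[0->1]=3 prod=3 -> inv=[4 10 2]
Step 5: demand=4,sold=2 ship[1->2]=2 ship[0->1]=3 prod=3 -> inv=[4 11 2]
Step 6: demand=4,sold=2 ship[1->2]=2 ship[0->1]=3 prod=3 -> inv=[4 12 2]
Step 7: demand=4,sold=2 ship[1->2]=2 ship[0->1]=3 prod=3 -> inv=[4 13 2]

4 13 2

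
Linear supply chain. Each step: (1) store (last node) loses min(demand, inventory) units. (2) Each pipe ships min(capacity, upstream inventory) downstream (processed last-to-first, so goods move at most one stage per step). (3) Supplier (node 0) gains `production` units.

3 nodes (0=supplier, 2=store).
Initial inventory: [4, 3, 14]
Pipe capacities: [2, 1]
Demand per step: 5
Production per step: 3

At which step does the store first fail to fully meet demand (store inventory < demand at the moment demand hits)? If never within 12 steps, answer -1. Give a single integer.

Step 1: demand=5,sold=5 ship[1->2]=1 ship[0->1]=2 prod=3 -> [5 4 10]
Step 2: demand=5,sold=5 ship[1->2]=1 ship[0->1]=2 prod=3 -> [6 5 6]
Step 3: demand=5,sold=5 ship[1->2]=1 ship[0->1]=2 prod=3 -> [7 6 2]
Step 4: demand=5,sold=2 ship[1->2]=1 ship[0->1]=2 prod=3 -> [8 7 1]
Step 5: demand=5,sold=1 ship[1->2]=1 ship[0->1]=2 prod=3 -> [9 8 1]
Step 6: demand=5,sold=1 ship[1->2]=1 ship[0->1]=2 prod=3 -> [10 9 1]
Step 7: demand=5,sold=1 ship[1->2]=1 ship[0->1]=2 prod=3 -> [11 10 1]
Step 8: demand=5,sold=1 ship[1->2]=1 ship[0->1]=2 prod=3 -> [12 11 1]
Step 9: demand=5,sold=1 ship[1->2]=1 ship[0->1]=2 prod=3 -> [13 12 1]
Step 10: demand=5,sold=1 ship[1->2]=1 ship[0->1]=2 prod=3 -> [14 13 1]
Step 11: demand=5,sold=1 ship[1->2]=1 ship[0->1]=2 prod=3 -> [15 14 1]
Step 12: demand=5,sold=1 ship[1->2]=1 ship[0->1]=2 prod=3 -> [16 15 1]
First stockout at step 4

4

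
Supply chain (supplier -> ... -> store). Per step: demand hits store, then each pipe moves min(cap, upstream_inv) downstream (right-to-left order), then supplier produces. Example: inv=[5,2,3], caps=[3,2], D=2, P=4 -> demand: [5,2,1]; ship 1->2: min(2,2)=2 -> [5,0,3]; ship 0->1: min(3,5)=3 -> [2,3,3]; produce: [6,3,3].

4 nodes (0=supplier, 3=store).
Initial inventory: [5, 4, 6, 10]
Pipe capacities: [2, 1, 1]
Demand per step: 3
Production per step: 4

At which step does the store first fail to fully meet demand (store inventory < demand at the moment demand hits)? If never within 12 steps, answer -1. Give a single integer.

Step 1: demand=3,sold=3 ship[2->3]=1 ship[1->2]=1 ship[0->1]=2 prod=4 -> [7 5 6 8]
Step 2: demand=3,sold=3 ship[2->3]=1 ship[1->2]=1 ship[0->1]=2 prod=4 -> [9 6 6 6]
Step 3: demand=3,sold=3 ship[2->3]=1 ship[1->2]=1 ship[0->1]=2 prod=4 -> [11 7 6 4]
Step 4: demand=3,sold=3 ship[2->3]=1 ship[1->2]=1 ship[0->1]=2 prod=4 -> [13 8 6 2]
Step 5: demand=3,sold=2 ship[2->3]=1 ship[1->2]=1 ship[0->1]=2 prod=4 -> [15 9 6 1]
Step 6: demand=3,sold=1 ship[2->3]=1 ship[1->2]=1 ship[0->1]=2 prod=4 -> [17 10 6 1]
Step 7: demand=3,sold=1 ship[2->3]=1 ship[1->2]=1 ship[0->1]=2 prod=4 -> [19 11 6 1]
Step 8: demand=3,sold=1 ship[2->3]=1 ship[1->2]=1 ship[0->1]=2 prod=4 -> [21 12 6 1]
Step 9: demand=3,sold=1 ship[2->3]=1 ship[1->2]=1 ship[0->1]=2 prod=4 -> [23 13 6 1]
Step 10: demand=3,sold=1 ship[2->3]=1 ship[1->2]=1 ship[0->1]=2 prod=4 -> [25 14 6 1]
Step 11: demand=3,sold=1 ship[2->3]=1 ship[1->2]=1 ship[0->1]=2 prod=4 -> [27 15 6 1]
Step 12: demand=3,sold=1 ship[2->3]=1 ship[1->2]=1 ship[0->1]=2 prod=4 -> [29 16 6 1]
First stockout at step 5

5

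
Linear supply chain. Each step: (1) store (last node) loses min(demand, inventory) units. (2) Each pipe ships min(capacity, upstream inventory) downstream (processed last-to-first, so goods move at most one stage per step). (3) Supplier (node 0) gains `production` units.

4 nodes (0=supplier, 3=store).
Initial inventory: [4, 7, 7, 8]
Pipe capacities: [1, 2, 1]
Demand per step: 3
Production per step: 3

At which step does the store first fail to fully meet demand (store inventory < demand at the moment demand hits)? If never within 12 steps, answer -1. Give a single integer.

Step 1: demand=3,sold=3 ship[2->3]=1 ship[1->2]=2 ship[0->1]=1 prod=3 -> [6 6 8 6]
Step 2: demand=3,sold=3 ship[2->3]=1 ship[1->2]=2 ship[0->1]=1 prod=3 -> [8 5 9 4]
Step 3: demand=3,sold=3 ship[2->3]=1 ship[1->2]=2 ship[0->1]=1 prod=3 -> [10 4 10 2]
Step 4: demand=3,sold=2 ship[2->3]=1 ship[1->2]=2 ship[0->1]=1 prod=3 -> [12 3 11 1]
Step 5: demand=3,sold=1 ship[2->3]=1 ship[1->2]=2 ship[0->1]=1 prod=3 -> [14 2 12 1]
Step 6: demand=3,sold=1 ship[2->3]=1 ship[1->2]=2 ship[0->1]=1 prod=3 -> [16 1 13 1]
Step 7: demand=3,sold=1 ship[2->3]=1 ship[1->2]=1 ship[0->1]=1 prod=3 -> [18 1 13 1]
Step 8: demand=3,sold=1 ship[2->3]=1 ship[1->2]=1 ship[0->1]=1 prod=3 -> [20 1 13 1]
Step 9: demand=3,sold=1 ship[2->3]=1 ship[1->2]=1 ship[0->1]=1 prod=3 -> [22 1 13 1]
Step 10: demand=3,sold=1 ship[2->3]=1 ship[1->2]=1 ship[0->1]=1 prod=3 -> [24 1 13 1]
Step 11: demand=3,sold=1 ship[2->3]=1 ship[1->2]=1 ship[0->1]=1 prod=3 -> [26 1 13 1]
Step 12: demand=3,sold=1 ship[2->3]=1 ship[1->2]=1 ship[0->1]=1 prod=3 -> [28 1 13 1]
First stockout at step 4

4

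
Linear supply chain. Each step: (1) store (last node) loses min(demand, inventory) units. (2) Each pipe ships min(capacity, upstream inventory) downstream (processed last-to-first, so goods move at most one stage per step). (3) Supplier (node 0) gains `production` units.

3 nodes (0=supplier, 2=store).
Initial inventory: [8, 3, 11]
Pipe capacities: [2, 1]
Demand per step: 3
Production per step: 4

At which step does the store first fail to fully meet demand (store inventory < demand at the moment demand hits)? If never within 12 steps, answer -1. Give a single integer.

Step 1: demand=3,sold=3 ship[1->2]=1 ship[0->1]=2 prod=4 -> [10 4 9]
Step 2: demand=3,sold=3 ship[1->2]=1 ship[0->1]=2 prod=4 -> [12 5 7]
Step 3: demand=3,sold=3 ship[1->2]=1 ship[0->1]=2 prod=4 -> [14 6 5]
Step 4: demand=3,sold=3 ship[1->2]=1 ship[0->1]=2 prod=4 -> [16 7 3]
Step 5: demand=3,sold=3 ship[1->2]=1 ship[0->1]=2 prod=4 -> [18 8 1]
Step 6: demand=3,sold=1 ship[1->2]=1 ship[0->1]=2 prod=4 -> [20 9 1]
Step 7: demand=3,sold=1 ship[1->2]=1 ship[0->1]=2 prod=4 -> [22 10 1]
Step 8: demand=3,sold=1 ship[1->2]=1 ship[0->1]=2 prod=4 -> [24 11 1]
Step 9: demand=3,sold=1 ship[1->2]=1 ship[0->1]=2 prod=4 -> [26 12 1]
Step 10: demand=3,sold=1 ship[1->2]=1 ship[0->1]=2 prod=4 -> [28 13 1]
Step 11: demand=3,sold=1 ship[1->2]=1 ship[0->1]=2 prod=4 -> [30 14 1]
Step 12: demand=3,sold=1 ship[1->2]=1 ship[0->1]=2 prod=4 -> [32 15 1]
First stockout at step 6

6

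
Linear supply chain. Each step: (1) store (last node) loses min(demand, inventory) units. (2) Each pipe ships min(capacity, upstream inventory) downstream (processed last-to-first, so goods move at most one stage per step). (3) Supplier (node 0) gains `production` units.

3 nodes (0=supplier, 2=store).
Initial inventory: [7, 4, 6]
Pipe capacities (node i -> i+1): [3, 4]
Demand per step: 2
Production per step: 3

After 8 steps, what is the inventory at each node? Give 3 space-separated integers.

Step 1: demand=2,sold=2 ship[1->2]=4 ship[0->1]=3 prod=3 -> inv=[7 3 8]
Step 2: demand=2,sold=2 ship[1->2]=3 ship[0->1]=3 prod=3 -> inv=[7 3 9]
Step 3: demand=2,sold=2 ship[1->2]=3 ship[0->1]=3 prod=3 -> inv=[7 3 10]
Step 4: demand=2,sold=2 ship[1->2]=3 ship[0->1]=3 prod=3 -> inv=[7 3 11]
Step 5: demand=2,sold=2 ship[1->2]=3 ship[0->1]=3 prod=3 -> inv=[7 3 12]
Step 6: demand=2,sold=2 ship[1->2]=3 ship[0->1]=3 prod=3 -> inv=[7 3 13]
Step 7: demand=2,sold=2 ship[1->2]=3 ship[0->1]=3 prod=3 -> inv=[7 3 14]
Step 8: demand=2,sold=2 ship[1->2]=3 ship[0->1]=3 prod=3 -> inv=[7 3 15]

7 3 15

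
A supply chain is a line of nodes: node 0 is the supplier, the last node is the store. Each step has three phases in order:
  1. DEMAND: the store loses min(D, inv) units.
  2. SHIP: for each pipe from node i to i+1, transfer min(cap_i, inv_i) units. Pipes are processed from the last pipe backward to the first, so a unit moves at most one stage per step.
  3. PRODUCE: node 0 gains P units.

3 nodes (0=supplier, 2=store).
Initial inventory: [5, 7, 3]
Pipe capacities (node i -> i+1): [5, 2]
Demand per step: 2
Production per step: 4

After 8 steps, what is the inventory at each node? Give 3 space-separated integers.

Step 1: demand=2,sold=2 ship[1->2]=2 ship[0->1]=5 prod=4 -> inv=[4 10 3]
Step 2: demand=2,sold=2 ship[1->2]=2 ship[0->1]=4 prod=4 -> inv=[4 12 3]
Step 3: demand=2,sold=2 ship[1->2]=2 ship[0->1]=4 prod=4 -> inv=[4 14 3]
Step 4: demand=2,sold=2 ship[1->2]=2 ship[0->1]=4 prod=4 -> inv=[4 16 3]
Step 5: demand=2,sold=2 ship[1->2]=2 ship[0->1]=4 prod=4 -> inv=[4 18 3]
Step 6: demand=2,sold=2 ship[1->2]=2 ship[0->1]=4 prod=4 -> inv=[4 20 3]
Step 7: demand=2,sold=2 ship[1->2]=2 ship[0->1]=4 prod=4 -> inv=[4 22 3]
Step 8: demand=2,sold=2 ship[1->2]=2 ship[0->1]=4 prod=4 -> inv=[4 24 3]

4 24 3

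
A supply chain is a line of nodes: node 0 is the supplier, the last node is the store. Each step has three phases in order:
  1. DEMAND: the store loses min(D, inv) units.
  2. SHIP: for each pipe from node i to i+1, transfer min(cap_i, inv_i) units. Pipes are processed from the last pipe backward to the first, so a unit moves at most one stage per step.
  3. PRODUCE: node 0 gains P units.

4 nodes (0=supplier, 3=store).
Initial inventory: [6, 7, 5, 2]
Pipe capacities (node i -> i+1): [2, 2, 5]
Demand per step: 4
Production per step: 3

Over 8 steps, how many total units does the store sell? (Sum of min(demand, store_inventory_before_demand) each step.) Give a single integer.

Step 1: sold=2 (running total=2) -> [7 7 2 5]
Step 2: sold=4 (running total=6) -> [8 7 2 3]
Step 3: sold=3 (running total=9) -> [9 7 2 2]
Step 4: sold=2 (running total=11) -> [10 7 2 2]
Step 5: sold=2 (running total=13) -> [11 7 2 2]
Step 6: sold=2 (running total=15) -> [12 7 2 2]
Step 7: sold=2 (running total=17) -> [13 7 2 2]
Step 8: sold=2 (running total=19) -> [14 7 2 2]

Answer: 19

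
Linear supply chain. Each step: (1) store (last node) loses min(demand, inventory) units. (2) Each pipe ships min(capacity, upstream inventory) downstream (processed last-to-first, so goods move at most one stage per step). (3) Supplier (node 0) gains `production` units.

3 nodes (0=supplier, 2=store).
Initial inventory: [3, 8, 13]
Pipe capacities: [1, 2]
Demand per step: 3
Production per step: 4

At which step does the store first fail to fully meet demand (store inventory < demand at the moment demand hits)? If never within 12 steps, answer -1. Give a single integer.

Step 1: demand=3,sold=3 ship[1->2]=2 ship[0->1]=1 prod=4 -> [6 7 12]
Step 2: demand=3,sold=3 ship[1->2]=2 ship[0->1]=1 prod=4 -> [9 6 11]
Step 3: demand=3,sold=3 ship[1->2]=2 ship[0->1]=1 prod=4 -> [12 5 10]
Step 4: demand=3,sold=3 ship[1->2]=2 ship[0->1]=1 prod=4 -> [15 4 9]
Step 5: demand=3,sold=3 ship[1->2]=2 ship[0->1]=1 prod=4 -> [18 3 8]
Step 6: demand=3,sold=3 ship[1->2]=2 ship[0->1]=1 prod=4 -> [21 2 7]
Step 7: demand=3,sold=3 ship[1->2]=2 ship[0->1]=1 prod=4 -> [24 1 6]
Step 8: demand=3,sold=3 ship[1->2]=1 ship[0->1]=1 prod=4 -> [27 1 4]
Step 9: demand=3,sold=3 ship[1->2]=1 ship[0->1]=1 prod=4 -> [30 1 2]
Step 10: demand=3,sold=2 ship[1->2]=1 ship[0->1]=1 prod=4 -> [33 1 1]
Step 11: demand=3,sold=1 ship[1->2]=1 ship[0->1]=1 prod=4 -> [36 1 1]
Step 12: demand=3,sold=1 ship[1->2]=1 ship[0->1]=1 prod=4 -> [39 1 1]
First stockout at step 10

10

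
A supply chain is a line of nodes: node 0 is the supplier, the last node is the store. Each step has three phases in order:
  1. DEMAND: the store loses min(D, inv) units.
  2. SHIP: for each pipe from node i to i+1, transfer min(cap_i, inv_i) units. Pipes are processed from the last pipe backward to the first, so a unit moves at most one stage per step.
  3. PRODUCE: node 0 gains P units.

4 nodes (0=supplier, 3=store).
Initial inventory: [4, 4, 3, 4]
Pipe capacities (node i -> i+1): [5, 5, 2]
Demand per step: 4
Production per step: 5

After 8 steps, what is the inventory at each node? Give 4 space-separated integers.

Step 1: demand=4,sold=4 ship[2->3]=2 ship[1->2]=4 ship[0->1]=4 prod=5 -> inv=[5 4 5 2]
Step 2: demand=4,sold=2 ship[2->3]=2 ship[1->2]=4 ship[0->1]=5 prod=5 -> inv=[5 5 7 2]
Step 3: demand=4,sold=2 ship[2->3]=2 ship[1->2]=5 ship[0->1]=5 prod=5 -> inv=[5 5 10 2]
Step 4: demand=4,sold=2 ship[2->3]=2 ship[1->2]=5 ship[0->1]=5 prod=5 -> inv=[5 5 13 2]
Step 5: demand=4,sold=2 ship[2->3]=2 ship[1->2]=5 ship[0->1]=5 prod=5 -> inv=[5 5 16 2]
Step 6: demand=4,sold=2 ship[2->3]=2 ship[1->2]=5 ship[0->1]=5 prod=5 -> inv=[5 5 19 2]
Step 7: demand=4,sold=2 ship[2->3]=2 ship[1->2]=5 ship[0->1]=5 prod=5 -> inv=[5 5 22 2]
Step 8: demand=4,sold=2 ship[2->3]=2 ship[1->2]=5 ship[0->1]=5 prod=5 -> inv=[5 5 25 2]

5 5 25 2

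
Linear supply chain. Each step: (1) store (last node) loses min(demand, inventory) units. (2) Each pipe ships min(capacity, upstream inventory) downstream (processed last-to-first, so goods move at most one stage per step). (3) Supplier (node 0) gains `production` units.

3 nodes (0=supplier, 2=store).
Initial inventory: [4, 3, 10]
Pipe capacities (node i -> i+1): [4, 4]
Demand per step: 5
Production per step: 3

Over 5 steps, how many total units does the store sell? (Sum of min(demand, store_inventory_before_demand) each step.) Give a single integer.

Step 1: sold=5 (running total=5) -> [3 4 8]
Step 2: sold=5 (running total=10) -> [3 3 7]
Step 3: sold=5 (running total=15) -> [3 3 5]
Step 4: sold=5 (running total=20) -> [3 3 3]
Step 5: sold=3 (running total=23) -> [3 3 3]

Answer: 23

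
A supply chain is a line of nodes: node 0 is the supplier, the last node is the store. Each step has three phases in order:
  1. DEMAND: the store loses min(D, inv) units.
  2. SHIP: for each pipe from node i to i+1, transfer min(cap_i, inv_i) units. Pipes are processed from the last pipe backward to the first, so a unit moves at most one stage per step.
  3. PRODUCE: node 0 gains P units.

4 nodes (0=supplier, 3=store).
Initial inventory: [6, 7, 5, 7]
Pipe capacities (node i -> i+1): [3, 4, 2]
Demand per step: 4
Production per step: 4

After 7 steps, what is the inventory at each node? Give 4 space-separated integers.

Step 1: demand=4,sold=4 ship[2->3]=2 ship[1->2]=4 ship[0->1]=3 prod=4 -> inv=[7 6 7 5]
Step 2: demand=4,sold=4 ship[2->3]=2 ship[1->2]=4 ship[0->1]=3 prod=4 -> inv=[8 5 9 3]
Step 3: demand=4,sold=3 ship[2->3]=2 ship[1->2]=4 ship[0->1]=3 prod=4 -> inv=[9 4 11 2]
Step 4: demand=4,sold=2 ship[2->3]=2 ship[1->2]=4 ship[0->1]=3 prod=4 -> inv=[10 3 13 2]
Step 5: demand=4,sold=2 ship[2->3]=2 ship[1->2]=3 ship[0->1]=3 prod=4 -> inv=[11 3 14 2]
Step 6: demand=4,sold=2 ship[2->3]=2 ship[1->2]=3 ship[0->1]=3 prod=4 -> inv=[12 3 15 2]
Step 7: demand=4,sold=2 ship[2->3]=2 ship[1->2]=3 ship[0->1]=3 prod=4 -> inv=[13 3 16 2]

13 3 16 2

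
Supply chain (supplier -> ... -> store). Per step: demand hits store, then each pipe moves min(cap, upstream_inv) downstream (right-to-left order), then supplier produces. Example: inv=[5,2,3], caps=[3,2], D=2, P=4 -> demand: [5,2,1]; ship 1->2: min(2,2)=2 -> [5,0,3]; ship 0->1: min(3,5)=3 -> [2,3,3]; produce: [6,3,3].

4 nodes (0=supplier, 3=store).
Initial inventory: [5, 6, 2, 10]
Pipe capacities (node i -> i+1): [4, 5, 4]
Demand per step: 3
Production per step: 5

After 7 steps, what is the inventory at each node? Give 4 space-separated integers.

Step 1: demand=3,sold=3 ship[2->3]=2 ship[1->2]=5 ship[0->1]=4 prod=5 -> inv=[6 5 5 9]
Step 2: demand=3,sold=3 ship[2->3]=4 ship[1->2]=5 ship[0->1]=4 prod=5 -> inv=[7 4 6 10]
Step 3: demand=3,sold=3 ship[2->3]=4 ship[1->2]=4 ship[0->1]=4 prod=5 -> inv=[8 4 6 11]
Step 4: demand=3,sold=3 ship[2->3]=4 ship[1->2]=4 ship[0->1]=4 prod=5 -> inv=[9 4 6 12]
Step 5: demand=3,sold=3 ship[2->3]=4 ship[1->2]=4 ship[0->1]=4 prod=5 -> inv=[10 4 6 13]
Step 6: demand=3,sold=3 ship[2->3]=4 ship[1->2]=4 ship[0->1]=4 prod=5 -> inv=[11 4 6 14]
Step 7: demand=3,sold=3 ship[2->3]=4 ship[1->2]=4 ship[0->1]=4 prod=5 -> inv=[12 4 6 15]

12 4 6 15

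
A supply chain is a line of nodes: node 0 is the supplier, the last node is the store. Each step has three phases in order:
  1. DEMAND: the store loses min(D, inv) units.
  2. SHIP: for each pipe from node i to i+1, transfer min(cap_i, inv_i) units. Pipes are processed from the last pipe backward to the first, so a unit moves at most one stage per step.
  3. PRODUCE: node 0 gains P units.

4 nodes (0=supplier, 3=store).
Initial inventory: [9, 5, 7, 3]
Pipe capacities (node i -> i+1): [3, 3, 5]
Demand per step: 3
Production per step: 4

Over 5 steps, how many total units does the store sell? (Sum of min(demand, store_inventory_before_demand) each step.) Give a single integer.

Step 1: sold=3 (running total=3) -> [10 5 5 5]
Step 2: sold=3 (running total=6) -> [11 5 3 7]
Step 3: sold=3 (running total=9) -> [12 5 3 7]
Step 4: sold=3 (running total=12) -> [13 5 3 7]
Step 5: sold=3 (running total=15) -> [14 5 3 7]

Answer: 15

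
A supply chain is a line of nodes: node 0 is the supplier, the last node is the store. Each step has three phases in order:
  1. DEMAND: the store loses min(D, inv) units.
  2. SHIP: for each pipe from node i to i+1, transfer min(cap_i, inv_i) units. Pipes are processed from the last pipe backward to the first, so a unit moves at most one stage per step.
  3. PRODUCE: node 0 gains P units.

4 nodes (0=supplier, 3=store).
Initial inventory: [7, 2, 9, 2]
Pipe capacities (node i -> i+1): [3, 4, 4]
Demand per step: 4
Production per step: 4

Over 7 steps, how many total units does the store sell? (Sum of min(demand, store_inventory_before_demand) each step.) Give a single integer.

Step 1: sold=2 (running total=2) -> [8 3 7 4]
Step 2: sold=4 (running total=6) -> [9 3 6 4]
Step 3: sold=4 (running total=10) -> [10 3 5 4]
Step 4: sold=4 (running total=14) -> [11 3 4 4]
Step 5: sold=4 (running total=18) -> [12 3 3 4]
Step 6: sold=4 (running total=22) -> [13 3 3 3]
Step 7: sold=3 (running total=25) -> [14 3 3 3]

Answer: 25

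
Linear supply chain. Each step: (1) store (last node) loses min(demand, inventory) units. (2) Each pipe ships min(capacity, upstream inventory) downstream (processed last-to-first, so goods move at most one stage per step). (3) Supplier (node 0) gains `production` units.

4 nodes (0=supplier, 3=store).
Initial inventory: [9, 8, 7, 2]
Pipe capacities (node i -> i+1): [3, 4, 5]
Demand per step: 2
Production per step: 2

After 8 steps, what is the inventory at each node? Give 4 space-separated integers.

Step 1: demand=2,sold=2 ship[2->3]=5 ship[1->2]=4 ship[0->1]=3 prod=2 -> inv=[8 7 6 5]
Step 2: demand=2,sold=2 ship[2->3]=5 ship[1->2]=4 ship[0->1]=3 prod=2 -> inv=[7 6 5 8]
Step 3: demand=2,sold=2 ship[2->3]=5 ship[1->2]=4 ship[0->1]=3 prod=2 -> inv=[6 5 4 11]
Step 4: demand=2,sold=2 ship[2->3]=4 ship[1->2]=4 ship[0->1]=3 prod=2 -> inv=[5 4 4 13]
Step 5: demand=2,sold=2 ship[2->3]=4 ship[1->2]=4 ship[0->1]=3 prod=2 -> inv=[4 3 4 15]
Step 6: demand=2,sold=2 ship[2->3]=4 ship[1->2]=3 ship[0->1]=3 prod=2 -> inv=[3 3 3 17]
Step 7: demand=2,sold=2 ship[2->3]=3 ship[1->2]=3 ship[0->1]=3 prod=2 -> inv=[2 3 3 18]
Step 8: demand=2,sold=2 ship[2->3]=3 ship[1->2]=3 ship[0->1]=2 prod=2 -> inv=[2 2 3 19]

2 2 3 19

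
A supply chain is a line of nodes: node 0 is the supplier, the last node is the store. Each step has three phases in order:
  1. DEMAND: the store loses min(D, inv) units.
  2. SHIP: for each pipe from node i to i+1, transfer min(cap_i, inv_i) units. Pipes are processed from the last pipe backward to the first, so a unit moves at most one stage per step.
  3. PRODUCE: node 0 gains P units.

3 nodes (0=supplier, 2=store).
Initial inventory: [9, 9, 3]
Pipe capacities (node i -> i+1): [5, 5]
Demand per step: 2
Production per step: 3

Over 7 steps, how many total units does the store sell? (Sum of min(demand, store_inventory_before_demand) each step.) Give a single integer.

Step 1: sold=2 (running total=2) -> [7 9 6]
Step 2: sold=2 (running total=4) -> [5 9 9]
Step 3: sold=2 (running total=6) -> [3 9 12]
Step 4: sold=2 (running total=8) -> [3 7 15]
Step 5: sold=2 (running total=10) -> [3 5 18]
Step 6: sold=2 (running total=12) -> [3 3 21]
Step 7: sold=2 (running total=14) -> [3 3 22]

Answer: 14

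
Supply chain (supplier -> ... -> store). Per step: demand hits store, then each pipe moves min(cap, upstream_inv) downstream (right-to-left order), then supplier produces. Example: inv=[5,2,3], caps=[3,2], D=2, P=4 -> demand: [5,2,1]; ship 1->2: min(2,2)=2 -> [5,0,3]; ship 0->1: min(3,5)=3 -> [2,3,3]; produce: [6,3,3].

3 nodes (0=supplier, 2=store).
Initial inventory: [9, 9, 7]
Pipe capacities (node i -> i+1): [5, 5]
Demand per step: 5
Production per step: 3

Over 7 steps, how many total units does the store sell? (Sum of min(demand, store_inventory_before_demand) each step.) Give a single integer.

Step 1: sold=5 (running total=5) -> [7 9 7]
Step 2: sold=5 (running total=10) -> [5 9 7]
Step 3: sold=5 (running total=15) -> [3 9 7]
Step 4: sold=5 (running total=20) -> [3 7 7]
Step 5: sold=5 (running total=25) -> [3 5 7]
Step 6: sold=5 (running total=30) -> [3 3 7]
Step 7: sold=5 (running total=35) -> [3 3 5]

Answer: 35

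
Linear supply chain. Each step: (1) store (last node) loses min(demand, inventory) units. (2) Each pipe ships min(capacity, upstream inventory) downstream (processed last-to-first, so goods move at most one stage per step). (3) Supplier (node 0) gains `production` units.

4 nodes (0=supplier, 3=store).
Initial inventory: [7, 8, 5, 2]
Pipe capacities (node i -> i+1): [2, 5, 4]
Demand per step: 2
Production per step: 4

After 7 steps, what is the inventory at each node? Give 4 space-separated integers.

Step 1: demand=2,sold=2 ship[2->3]=4 ship[1->2]=5 ship[0->1]=2 prod=4 -> inv=[9 5 6 4]
Step 2: demand=2,sold=2 ship[2->3]=4 ship[1->2]=5 ship[0->1]=2 prod=4 -> inv=[11 2 7 6]
Step 3: demand=2,sold=2 ship[2->3]=4 ship[1->2]=2 ship[0->1]=2 prod=4 -> inv=[13 2 5 8]
Step 4: demand=2,sold=2 ship[2->3]=4 ship[1->2]=2 ship[0->1]=2 prod=4 -> inv=[15 2 3 10]
Step 5: demand=2,sold=2 ship[2->3]=3 ship[1->2]=2 ship[0->1]=2 prod=4 -> inv=[17 2 2 11]
Step 6: demand=2,sold=2 ship[2->3]=2 ship[1->2]=2 ship[0->1]=2 prod=4 -> inv=[19 2 2 11]
Step 7: demand=2,sold=2 ship[2->3]=2 ship[1->2]=2 ship[0->1]=2 prod=4 -> inv=[21 2 2 11]

21 2 2 11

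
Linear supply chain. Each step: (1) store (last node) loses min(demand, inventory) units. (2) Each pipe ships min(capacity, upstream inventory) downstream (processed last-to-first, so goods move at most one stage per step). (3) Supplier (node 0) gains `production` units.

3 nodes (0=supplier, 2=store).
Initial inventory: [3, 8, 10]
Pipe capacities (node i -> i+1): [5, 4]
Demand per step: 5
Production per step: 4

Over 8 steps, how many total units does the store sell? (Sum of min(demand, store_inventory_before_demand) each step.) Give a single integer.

Step 1: sold=5 (running total=5) -> [4 7 9]
Step 2: sold=5 (running total=10) -> [4 7 8]
Step 3: sold=5 (running total=15) -> [4 7 7]
Step 4: sold=5 (running total=20) -> [4 7 6]
Step 5: sold=5 (running total=25) -> [4 7 5]
Step 6: sold=5 (running total=30) -> [4 7 4]
Step 7: sold=4 (running total=34) -> [4 7 4]
Step 8: sold=4 (running total=38) -> [4 7 4]

Answer: 38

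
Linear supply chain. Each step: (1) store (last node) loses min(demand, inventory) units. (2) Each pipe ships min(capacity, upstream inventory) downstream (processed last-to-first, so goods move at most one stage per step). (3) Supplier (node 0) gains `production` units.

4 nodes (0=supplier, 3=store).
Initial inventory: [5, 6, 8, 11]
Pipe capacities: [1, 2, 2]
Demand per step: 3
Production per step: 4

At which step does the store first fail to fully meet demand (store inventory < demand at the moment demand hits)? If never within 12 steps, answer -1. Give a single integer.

Step 1: demand=3,sold=3 ship[2->3]=2 ship[1->2]=2 ship[0->1]=1 prod=4 -> [8 5 8 10]
Step 2: demand=3,sold=3 ship[2->3]=2 ship[1->2]=2 ship[0->1]=1 prod=4 -> [11 4 8 9]
Step 3: demand=3,sold=3 ship[2->3]=2 ship[1->2]=2 ship[0->1]=1 prod=4 -> [14 3 8 8]
Step 4: demand=3,sold=3 ship[2->3]=2 ship[1->2]=2 ship[0->1]=1 prod=4 -> [17 2 8 7]
Step 5: demand=3,sold=3 ship[2->3]=2 ship[1->2]=2 ship[0->1]=1 prod=4 -> [20 1 8 6]
Step 6: demand=3,sold=3 ship[2->3]=2 ship[1->2]=1 ship[0->1]=1 prod=4 -> [23 1 7 5]
Step 7: demand=3,sold=3 ship[2->3]=2 ship[1->2]=1 ship[0->1]=1 prod=4 -> [26 1 6 4]
Step 8: demand=3,sold=3 ship[2->3]=2 ship[1->2]=1 ship[0->1]=1 prod=4 -> [29 1 5 3]
Step 9: demand=3,sold=3 ship[2->3]=2 ship[1->2]=1 ship[0->1]=1 prod=4 -> [32 1 4 2]
Step 10: demand=3,sold=2 ship[2->3]=2 ship[1->2]=1 ship[0->1]=1 prod=4 -> [35 1 3 2]
Step 11: demand=3,sold=2 ship[2->3]=2 ship[1->2]=1 ship[0->1]=1 prod=4 -> [38 1 2 2]
Step 12: demand=3,sold=2 ship[2->3]=2 ship[1->2]=1 ship[0->1]=1 prod=4 -> [41 1 1 2]
First stockout at step 10

10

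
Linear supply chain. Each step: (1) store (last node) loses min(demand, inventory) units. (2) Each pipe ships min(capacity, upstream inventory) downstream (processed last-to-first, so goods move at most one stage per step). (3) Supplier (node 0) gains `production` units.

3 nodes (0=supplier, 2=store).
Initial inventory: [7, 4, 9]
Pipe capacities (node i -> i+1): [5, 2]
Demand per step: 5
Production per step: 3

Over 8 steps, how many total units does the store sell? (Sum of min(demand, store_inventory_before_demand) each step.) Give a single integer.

Answer: 23

Derivation:
Step 1: sold=5 (running total=5) -> [5 7 6]
Step 2: sold=5 (running total=10) -> [3 10 3]
Step 3: sold=3 (running total=13) -> [3 11 2]
Step 4: sold=2 (running total=15) -> [3 12 2]
Step 5: sold=2 (running total=17) -> [3 13 2]
Step 6: sold=2 (running total=19) -> [3 14 2]
Step 7: sold=2 (running total=21) -> [3 15 2]
Step 8: sold=2 (running total=23) -> [3 16 2]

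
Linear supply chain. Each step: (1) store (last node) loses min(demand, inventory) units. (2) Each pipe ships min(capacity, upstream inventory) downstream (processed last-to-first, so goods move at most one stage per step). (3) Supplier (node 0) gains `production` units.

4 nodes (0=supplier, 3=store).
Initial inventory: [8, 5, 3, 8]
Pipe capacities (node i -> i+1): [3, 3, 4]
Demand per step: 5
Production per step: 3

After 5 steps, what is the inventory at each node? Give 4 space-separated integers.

Step 1: demand=5,sold=5 ship[2->3]=3 ship[1->2]=3 ship[0->1]=3 prod=3 -> inv=[8 5 3 6]
Step 2: demand=5,sold=5 ship[2->3]=3 ship[1->2]=3 ship[0->1]=3 prod=3 -> inv=[8 5 3 4]
Step 3: demand=5,sold=4 ship[2->3]=3 ship[1->2]=3 ship[0->1]=3 prod=3 -> inv=[8 5 3 3]
Step 4: demand=5,sold=3 ship[2->3]=3 ship[1->2]=3 ship[0->1]=3 prod=3 -> inv=[8 5 3 3]
Step 5: demand=5,sold=3 ship[2->3]=3 ship[1->2]=3 ship[0->1]=3 prod=3 -> inv=[8 5 3 3]

8 5 3 3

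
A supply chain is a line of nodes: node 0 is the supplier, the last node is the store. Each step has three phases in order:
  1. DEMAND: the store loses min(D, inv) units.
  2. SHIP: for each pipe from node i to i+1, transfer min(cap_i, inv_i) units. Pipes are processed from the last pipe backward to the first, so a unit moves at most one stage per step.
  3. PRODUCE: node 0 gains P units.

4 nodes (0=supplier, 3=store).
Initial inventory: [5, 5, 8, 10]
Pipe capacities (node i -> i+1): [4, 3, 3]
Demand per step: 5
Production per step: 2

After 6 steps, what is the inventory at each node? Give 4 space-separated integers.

Step 1: demand=5,sold=5 ship[2->3]=3 ship[1->2]=3 ship[0->1]=4 prod=2 -> inv=[3 6 8 8]
Step 2: demand=5,sold=5 ship[2->3]=3 ship[1->2]=3 ship[0->1]=3 prod=2 -> inv=[2 6 8 6]
Step 3: demand=5,sold=5 ship[2->3]=3 ship[1->2]=3 ship[0->1]=2 prod=2 -> inv=[2 5 8 4]
Step 4: demand=5,sold=4 ship[2->3]=3 ship[1->2]=3 ship[0->1]=2 prod=2 -> inv=[2 4 8 3]
Step 5: demand=5,sold=3 ship[2->3]=3 ship[1->2]=3 ship[0->1]=2 prod=2 -> inv=[2 3 8 3]
Step 6: demand=5,sold=3 ship[2->3]=3 ship[1->2]=3 ship[0->1]=2 prod=2 -> inv=[2 2 8 3]

2 2 8 3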